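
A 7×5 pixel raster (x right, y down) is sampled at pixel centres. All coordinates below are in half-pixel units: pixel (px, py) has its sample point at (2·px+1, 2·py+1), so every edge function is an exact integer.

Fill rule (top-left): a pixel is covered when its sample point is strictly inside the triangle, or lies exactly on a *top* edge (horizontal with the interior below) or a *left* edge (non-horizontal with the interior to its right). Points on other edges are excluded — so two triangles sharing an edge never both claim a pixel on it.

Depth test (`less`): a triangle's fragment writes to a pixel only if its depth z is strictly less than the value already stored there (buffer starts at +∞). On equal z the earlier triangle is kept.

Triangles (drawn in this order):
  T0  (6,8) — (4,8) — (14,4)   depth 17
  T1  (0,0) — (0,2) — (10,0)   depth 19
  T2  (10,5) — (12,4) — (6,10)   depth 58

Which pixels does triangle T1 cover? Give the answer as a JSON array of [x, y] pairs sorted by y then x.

T0:
  2·area = 8
  edge (6, 8)→(4, 8): d=(-2,0) right/bottom  bias=-1
  edge (4, 8)→(14, 4): d=(10,-4) top-left  bias=+0
  edge (14, 4)→(6, 8): d=(-8,4) right/bottom  bias=-1
    (3,3)@(7, 7): e=[2,2,4] → █
    (4,3)@(9, 7): e=[2,10,-4] → ·
    (3,4)@(7, 9): e=[-2,22,-12] → ·
  covered (1 px):
    · · · · · · ·
    · · · · · · ·
    · · · · · · ·
    · · · █ · · ·
    · · · · · · ·
T1:
  2·area = 20  (B↔C swapped to make it positive)
  edge (0, 0)→(10, 0): d=(10,0) top-left  bias=+0
  edge (10, 0)→(0, 2): d=(-10,2) right/bottom  bias=-1
  edge (0, 2)→(0, 0): d=(0,-2) top-left  bias=+0
    (0,0)@(1, 1): e=[10,8,2] → █
    (1,0)@(3, 1): e=[10,4,6] → █
    (2,0)@(5, 1): e=[10,0,10] → ·  [on edge]
    (0,1)@(1, 3): e=[30,-12,2] → ·
    (1,1)@(3, 3): e=[30,-16,6] → ·
  covered (2 px):
    █ █ · · · · ·
    · · · · · · ·
    · · · · · · ·
    · · · · · · ·
    · · · · · · ·
T2:
  2·area = 6
  edge (10, 5)→(12, 4): d=(2,-1) top-left  bias=+0
  edge (12, 4)→(6, 10): d=(-6,6) right/bottom  bias=-1
  edge (6, 10)→(10, 5): d=(4,-5) top-left  bias=+0
    (6,1)@(13, 3): e=[-1,0,7] → ·  [on edge]
    (5,2)@(11, 5): e=[1,0,5] → ·  [on edge]
    (4,3)@(9, 7): e=[3,0,3] → ·  [on edge]
    (3,4)@(7, 9): e=[5,0,1] → ·  [on edge]
  covered (0 px):
    · · · · · · ·
    · · · · · · ·
    · · · · · · ·
    · · · · · · ·
    · · · · · · ·

Final: [[0,0],[1,0]]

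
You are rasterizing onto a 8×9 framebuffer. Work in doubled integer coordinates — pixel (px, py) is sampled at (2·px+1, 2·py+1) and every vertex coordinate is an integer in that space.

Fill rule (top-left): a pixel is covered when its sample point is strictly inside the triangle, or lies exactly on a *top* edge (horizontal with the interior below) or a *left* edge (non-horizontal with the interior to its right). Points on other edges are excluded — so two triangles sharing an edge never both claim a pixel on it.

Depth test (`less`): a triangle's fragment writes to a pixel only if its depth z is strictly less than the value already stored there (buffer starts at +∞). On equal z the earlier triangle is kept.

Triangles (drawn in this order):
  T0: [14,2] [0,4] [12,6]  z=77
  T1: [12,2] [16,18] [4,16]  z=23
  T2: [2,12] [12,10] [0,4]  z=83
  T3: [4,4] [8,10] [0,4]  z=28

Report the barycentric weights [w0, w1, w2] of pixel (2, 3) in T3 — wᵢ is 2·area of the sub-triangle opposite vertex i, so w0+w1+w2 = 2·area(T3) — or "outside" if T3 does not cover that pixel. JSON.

T0:
  2·area = 52  (B↔C swapped to make it positive)
  edge (14, 2)→(12, 6): d=(-2,4) right/bottom  bias=-1
  edge (12, 6)→(0, 4): d=(-12,-2) top-left  bias=+0
  edge (0, 4)→(14, 2): d=(14,-2) top-left  bias=+0
    (3,1)@(7, 3): e=[26,26,0] → █  [on edge]
    (4,1)@(9, 3): e=[18,30,4] → █
    (5,1)@(11, 3): e=[10,34,8] → █
    (6,1)@(13, 3): e=[2,38,12] → █
    (7,1)@(15, 3): e=[-6,42,16] → ·
    (3,2)@(7, 5): e=[22,2,28] → █
    (6,2)@(13, 5): e=[-2,14,40] → ·
    (3,3)@(7, 7): e=[18,-22,56] → ·
    (4,3)@(9, 7): e=[10,-18,60] → ·
    (5,3)@(11, 7): e=[2,-14,64] → ·
  covered (7 px):
    · · · · · · · ·
    · · · █ █ █ █ ·
    · · · █ █ █ · ·
    · · · · · · · ·
    · · · · · · · ·
    · · · · · · · ·
    · · · · · · · ·
    · · · · · · · ·
    · · · · · · · ·
T1:
  2·area = 184
  edge (12, 2)→(16, 18): d=(4,16) right/bottom  bias=-1
  edge (16, 18)→(4, 16): d=(-12,-2) top-left  bias=+0
  edge (4, 16)→(12, 2): d=(8,-14) top-left  bias=+0
    (5,2)@(11, 5): e=[28,146,10] → █
    (6,2)@(13, 5): e=[-4,150,38] → ·
    (5,3)@(11, 7): e=[36,122,26] → █
    (6,3)@(13, 7): e=[4,126,54] → █
    (7,3)@(15, 7): e=[-28,130,82] → ·
    (4,4)@(9, 9): e=[76,94,14] → █
    (7,4)@(15, 9): e=[-20,106,98] → ·
    (3,5)@(7, 11): e=[116,66,2] → █
    (7,5)@(15, 11): e=[-12,82,114] → ·
    (3,6)@(7, 13): e=[124,42,18] → █
    (7,6)@(15, 13): e=[-4,58,130] → ·
    (2,7)@(5, 15): e=[164,14,6] → █
  covered (23 px):
    · · · · · · · ·
    · · · · · · · ·
    · · · · · █ · ·
    · · · · · █ █ ·
    · · · · █ █ █ ·
    · · · █ █ █ █ ·
    · · · █ █ █ █ ·
    · · █ █ █ █ █ █
    · · · · · █ █ █
T2:
  2·area = 84  (B↔C swapped to make it positive)
  edge (2, 12)→(0, 4): d=(-2,-8) top-left  bias=+0
  edge (0, 4)→(12, 10): d=(12,6) right/bottom  bias=-1
  edge (12, 10)→(2, 12): d=(-10,2) right/bottom  bias=-1
    (0,2)@(1, 5): e=[6,6,72] → █
    (1,2)@(3, 5): e=[22,-6,68] → ·
    (0,3)@(1, 7): e=[2,30,52] → █
    (1,3)@(3, 7): e=[18,18,48] → █
    (2,3)@(5, 7): e=[34,6,44] → █
    (3,3)@(7, 7): e=[50,-6,40] → ·
    (0,4)@(1, 9): e=[-2,54,32] → ·
    (1,4)@(3, 9): e=[14,42,28] → █
    (3,4)@(7, 9): e=[46,18,20] → █
    (4,4)@(9, 9): e=[62,6,16] → █
    (5,4)@(11, 9): e=[78,-6,12] → ·
    (1,5)@(3, 11): e=[10,66,8] → █
    (3,5)@(7, 11): e=[42,42,0] → ·  [on edge]
  covered (10 px):
    · · · · · · · ·
    · · · · · · · ·
    █ · · · · · · ·
    █ █ █ · · · · ·
    · █ █ █ █ · · ·
    · █ █ · · · · ·
    · · · · · · · ·
    · · · · · · · ·
    · · · · · · · ·
T3:
  2·area = 24
  edge (4, 4)→(8, 10): d=(4,6) right/bottom  bias=-1
  edge (8, 10)→(0, 4): d=(-8,-6) top-left  bias=+0
  edge (0, 4)→(4, 4): d=(4,0) top-left  bias=+0
    (1,2)@(3, 5): e=[10,10,4] → █
    (2,2)@(5, 5): e=[-2,22,4] → ·
    (1,3)@(3, 7): e=[18,-6,12] → ·
    (2,3)@(5, 7): e=[6,6,12] → █
    (3,3)@(7, 7): e=[-6,18,12] → ·
    (2,4)@(5, 9): e=[14,-10,20] → ·
    (3,4)@(7, 9): e=[2,2,20] → █
    (4,4)@(9, 9): e=[-10,14,20] → ·
    (3,5)@(7, 11): e=[10,-14,28] → ·
  covered (3 px):
    · · · · · · · ·
    · · · · · · · ·
    · █ · · · · · ·
    · · █ · · · · ·
    · · · █ · · · ·
    · · · · · · · ·
    · · · · · · · ·
    · · · · · · · ·
    · · · · · · · ·

Result: [6,12,6]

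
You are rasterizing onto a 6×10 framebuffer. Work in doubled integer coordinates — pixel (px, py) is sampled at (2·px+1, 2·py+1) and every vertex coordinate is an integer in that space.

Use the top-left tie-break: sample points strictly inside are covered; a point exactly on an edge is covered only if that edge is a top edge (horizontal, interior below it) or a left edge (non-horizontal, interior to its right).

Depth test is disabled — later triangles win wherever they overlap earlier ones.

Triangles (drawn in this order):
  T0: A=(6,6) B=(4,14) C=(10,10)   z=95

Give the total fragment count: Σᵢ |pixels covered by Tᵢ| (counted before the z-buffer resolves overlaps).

T0:
  2·area = 40  (B↔C swapped to make it positive)
  edge (6, 6)→(10, 10): d=(4,4) right/bottom  bias=-1
  edge (10, 10)→(4, 14): d=(-6,4) right/bottom  bias=-1
  edge (4, 14)→(6, 6): d=(2,-8) top-left  bias=+0
    (0,0)@(1, 1): e=[0,90,-50] → ·  [on edge]
    (1,1)@(3, 3): e=[0,70,-30] → ·  [on edge]
    (2,2)@(5, 5): e=[0,50,-10] → ·  [on edge]
    (3,3)@(7, 7): e=[0,30,10] → ·  [on edge]
    (3,4)@(7, 9): e=[8,18,14] → █
    (4,4)@(9, 9): e=[0,10,30] → ·  [on edge]
    (2,5)@(5, 11): e=[24,14,2] → █
    (4,5)@(9, 11): e=[8,-2,34] → ·
    (5,5)@(11, 11): e=[0,-10,50] → ·  [on edge]
    (2,6)@(5, 13): e=[32,2,6] → █
    (3,6)@(7, 13): e=[24,-6,22] → ·
    (2,7)@(5, 15): e=[40,-10,10] → ·
  covered (4 px):
    · · · · · ·
    · · · · · ·
    · · · · · ·
    · · · · · ·
    · · · █ · ·
    · · █ █ · ·
    · · █ · · ·
    · · · · · ·
    · · · · · ·
    · · · · · ·

Result: 4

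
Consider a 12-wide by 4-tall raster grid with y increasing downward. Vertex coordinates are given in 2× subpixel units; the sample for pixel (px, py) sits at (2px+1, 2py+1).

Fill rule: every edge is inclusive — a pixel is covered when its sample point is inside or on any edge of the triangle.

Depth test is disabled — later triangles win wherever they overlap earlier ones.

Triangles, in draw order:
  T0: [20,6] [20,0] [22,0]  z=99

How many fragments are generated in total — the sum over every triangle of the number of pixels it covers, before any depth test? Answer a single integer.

T0:
  2·area = 12
  edge (20, 6)→(20, 0): d=(0,-6) inclusive
  edge (20, 0)→(22, 0): d=(2,0) inclusive
  edge (22, 0)→(20, 6): d=(-2,6) inclusive
    (10,0)@(21, 1): e=[6,2,4] → █
    (11,0)@(23, 1): e=[18,2,-8] → ·
    (10,1)@(21, 3): e=[6,6,0] → █  [on edge]
    (11,1)@(23, 3): e=[18,6,-12] → ·
    (10,2)@(21, 5): e=[6,10,-4] → ·
  covered (2 px):
    · · · · · · · · · · █ ·
    · · · · · · · · · · █ ·
    · · · · · · · · · · · ·
    · · · · · · · · · · · ·

Final: 2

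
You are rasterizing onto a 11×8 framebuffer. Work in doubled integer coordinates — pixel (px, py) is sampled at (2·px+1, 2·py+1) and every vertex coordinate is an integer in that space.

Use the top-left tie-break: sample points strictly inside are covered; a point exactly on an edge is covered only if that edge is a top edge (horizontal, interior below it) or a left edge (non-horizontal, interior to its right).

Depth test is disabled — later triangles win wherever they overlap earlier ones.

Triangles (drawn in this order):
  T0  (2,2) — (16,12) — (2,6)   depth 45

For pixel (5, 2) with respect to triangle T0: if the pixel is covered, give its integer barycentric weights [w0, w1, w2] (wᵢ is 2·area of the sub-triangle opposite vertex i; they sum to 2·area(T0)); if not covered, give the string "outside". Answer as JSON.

T0:
  2·area = 56
  edge (2, 2)→(16, 12): d=(14,10) right/bottom  bias=-1
  edge (16, 12)→(2, 6): d=(-14,-6) top-left  bias=+0
  edge (2, 6)→(2, 2): d=(0,-4) top-left  bias=+0
    (1,1)@(3, 3): e=[4,48,4] → █
    (2,1)@(5, 3): e=[-16,60,12] → ·
    (1,2)@(3, 5): e=[32,20,4] → █
    (2,2)@(5, 5): e=[12,32,12] → █
    (3,2)@(7, 5): e=[-8,44,20] → ·
    (1,3)@(3, 7): e=[60,-8,4] → ·
    (2,3)@(5, 7): e=[40,4,12] → █
    (3,3)@(7, 7): e=[20,16,20] → █
    (4,3)@(9, 7): e=[0,28,28] → ·  [on edge]
    (2,4)@(5, 9): e=[68,-24,12] → ·
    (3,4)@(7, 9): e=[48,-12,20] → ·
    (4,4)@(9, 9): e=[28,0,28] → █  [on edge]
  covered (7 px):
    · · · · · · · · · · ·
    · █ · · · · · · · · ·
    · █ █ · · · · · · · ·
    · · █ █ · · · · · · ·
    · · · · █ █ · · · · ·
    · · · · · · · · · · ·
    · · · · · · · · · · ·
    · · · · · · · · · · ·

Result: "outside"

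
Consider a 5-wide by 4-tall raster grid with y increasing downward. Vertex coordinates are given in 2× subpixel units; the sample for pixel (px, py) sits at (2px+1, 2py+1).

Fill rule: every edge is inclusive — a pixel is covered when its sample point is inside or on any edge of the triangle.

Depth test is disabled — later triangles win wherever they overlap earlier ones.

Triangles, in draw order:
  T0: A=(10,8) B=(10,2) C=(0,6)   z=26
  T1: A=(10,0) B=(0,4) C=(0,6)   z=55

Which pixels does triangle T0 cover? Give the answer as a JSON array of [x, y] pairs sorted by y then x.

T0:
  2·area = 60  (B↔C swapped to make it positive)
  edge (10, 8)→(0, 6): d=(-10,-2) inclusive
  edge (0, 6)→(10, 2): d=(10,-4) inclusive
  edge (10, 2)→(10, 8): d=(0,6) inclusive
    (4,1)@(9, 3): e=[48,6,6] → X
    (1,2)@(3, 5): e=[16,2,42] → X
    (2,2)@(5, 5): e=[20,10,30] → X
    (3,2)@(7, 5): e=[24,18,18] → X
    (1,3)@(3, 7): e=[-4,22,42] → .
    (2,3)@(5, 7): e=[0,30,30] → X  [on edge]
  covered (8 px):
    . . . . .
    . . . . X
    . X X X X
    . . X X X
T1:
  2·area = 20  (B↔C swapped to make it positive)
  edge (10, 0)→(0, 6): d=(-10,6) inclusive
  edge (0, 6)→(0, 4): d=(0,-2) inclusive
  edge (0, 4)→(10, 0): d=(10,-4) inclusive
    (1,1)@(3, 3): e=[12,6,2] → X
    (2,1)@(5, 3): e=[0,10,10] → X  [on edge]
    (3,1)@(7, 3): e=[-12,14,18] → .
    (0,2)@(1, 5): e=[4,2,14] → X
    (1,2)@(3, 5): e=[-8,6,22] → .
    (2,2)@(5, 5): e=[-20,10,30] → .
    (0,3)@(1, 7): e=[-16,2,34] → .
  covered (3 px):
    . . . . .
    . X X . .
    X . . . .
    . . . . .

Result: [[4,1],[1,2],[2,2],[3,2],[4,2],[2,3],[3,3],[4,3]]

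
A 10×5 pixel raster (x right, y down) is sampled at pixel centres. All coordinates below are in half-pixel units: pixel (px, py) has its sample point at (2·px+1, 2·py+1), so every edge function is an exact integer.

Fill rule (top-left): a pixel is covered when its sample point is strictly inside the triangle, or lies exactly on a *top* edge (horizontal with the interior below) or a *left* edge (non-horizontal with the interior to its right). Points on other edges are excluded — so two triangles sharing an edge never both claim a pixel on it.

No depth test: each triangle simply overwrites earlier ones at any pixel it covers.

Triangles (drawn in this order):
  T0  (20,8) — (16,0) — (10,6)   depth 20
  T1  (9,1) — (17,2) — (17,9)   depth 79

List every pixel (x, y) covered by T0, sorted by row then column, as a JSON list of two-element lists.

T0:
  2·area = 72  (B↔C swapped to make it positive)
  edge (20, 8)→(10, 6): d=(-10,-2) top-left  bias=+0
  edge (10, 6)→(16, 0): d=(6,-6) top-left  bias=+0
  edge (16, 0)→(20, 8): d=(4,8) right/bottom  bias=-1
    (7,0)@(15, 1): e=[60,0,12] → #  [on edge]
    (8,0)@(17, 1): e=[64,12,-4] → ·
    (6,1)@(13, 3): e=[36,0,36] → #  [on edge]
    (8,1)@(17, 3): e=[44,24,4] → #
    (9,1)@(19, 3): e=[48,36,-12] → ·
    (2,2)@(5, 5): e=[0,-36,108] → ·  [on edge]
    (5,2)@(11, 5): e=[12,0,60] → #  [on edge]
    (9,2)@(19, 5): e=[28,48,-4] → ·
    (4,3)@(9, 7): e=[-12,0,84] → ·  [on edge]
    (5,3)@(11, 7): e=[-8,12,68] → ·
    (6,3)@(13, 7): e=[-4,24,52] → ·
    (7,3)@(15, 7): e=[0,36,36] → #  [on edge]
    (3,4)@(7, 9): e=[-36,0,108] → ·  [on edge]
  covered (11 px):
    · · · · · · · # · ·
    · · · · · · # # # ·
    · · · · · # # # # ·
    · · · · · · · # # #
    · · · · · · · · · ·
T1:
  2·area = 56
  edge (9, 1)→(17, 2): d=(8,1) right/bottom  bias=-1
  edge (17, 2)→(17, 9): d=(0,7) right/bottom  bias=-1
  edge (17, 9)→(9, 1): d=(-8,-8) top-left  bias=+0
    (4,0)@(9, 1): e=[0,56,0] → ·  [on edge]
    (8,0)@(17, 1): e=[-8,0,64] → ·  [on edge]
    (5,1)@(11, 3): e=[14,42,0] → #  [on edge]
    (6,1)@(13, 3): e=[12,28,16] → #
    (7,1)@(15, 3): e=[10,14,32] → #
    (8,1)@(17, 3): e=[8,0,48] → ·  [on edge]
    (5,2)@(11, 5): e=[30,42,-16] → ·
    (6,2)@(13, 5): e=[28,28,0] → #  [on edge]
    (8,2)@(17, 5): e=[24,0,32] → ·  [on edge]
    (6,3)@(13, 7): e=[44,28,-16] → ·
    (7,3)@(15, 7): e=[42,14,0] → #  [on edge]
    (8,3)@(17, 7): e=[40,0,16] → ·  [on edge]
    (8,4)@(17, 9): e=[56,0,0] → ·  [on edge]
  covered (6 px):
    · · · · · · · · · ·
    · · · · · # # # · ·
    · · · · · · # # · ·
    · · · · · · · # · ·
    · · · · · · · · · ·

Answer: [[7,0],[6,1],[7,1],[8,1],[5,2],[6,2],[7,2],[8,2],[7,3],[8,3],[9,3]]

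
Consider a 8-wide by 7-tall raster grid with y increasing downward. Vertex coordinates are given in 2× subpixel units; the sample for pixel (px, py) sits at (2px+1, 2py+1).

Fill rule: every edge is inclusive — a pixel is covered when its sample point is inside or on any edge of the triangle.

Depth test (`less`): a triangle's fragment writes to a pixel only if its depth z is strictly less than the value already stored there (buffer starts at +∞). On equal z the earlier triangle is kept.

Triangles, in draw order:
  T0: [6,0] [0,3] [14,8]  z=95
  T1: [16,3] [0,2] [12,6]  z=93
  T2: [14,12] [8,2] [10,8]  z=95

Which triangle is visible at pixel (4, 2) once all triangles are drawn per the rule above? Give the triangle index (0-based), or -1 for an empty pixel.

T0:
  2·area = 72  (B↔C swapped to make it positive)
  edge (6, 0)→(14, 8): d=(8,8) inclusive
  edge (14, 8)→(0, 3): d=(-14,-5) inclusive
  edge (0, 3)→(6, 0): d=(6,-3) inclusive
    (2,0)@(5, 1): e=[16,53,3] → █
    (3,0)@(7, 1): e=[0,63,9] → █  [on edge]
    (4,0)@(9, 1): e=[-16,73,15] → ·
    (0,1)@(1, 3): e=[64,5,3] → █
    (1,1)@(3, 3): e=[48,15,9] → █
    (4,1)@(9, 3): e=[0,45,27] → █  [on edge]
    (5,1)@(11, 3): e=[-16,55,33] → ·
    (0,2)@(1, 5): e=[80,-23,15] → ·
    (1,2)@(3, 5): e=[64,-13,21] → ·
    (2,2)@(5, 5): e=[48,-3,27] → ·
    (3,2)@(7, 5): e=[32,7,33] → █
    (5,2)@(11, 5): e=[0,27,45] → █  [on edge]
    (6,3)@(13, 7): e=[0,9,63] → █  [on edge]
    (7,4)@(15, 9): e=[0,-9,81] → ·  [on edge]
  covered (11 px):
    · · █ █ · · · ·
    █ █ █ █ █ · · ·
    · · · █ █ █ · ·
    · · · · · · █ ·
    · · · · · · · ·
    · · · · · · · ·
    · · · · · · · ·
T1:
  2·area = 52  (B↔C swapped to make it positive)
  edge (16, 3)→(12, 6): d=(-4,3) inclusive
  edge (12, 6)→(0, 2): d=(-12,-4) inclusive
  edge (0, 2)→(16, 3): d=(16,1) inclusive
    (1,1)@(3, 3): e=[39,0,13] → █  [on edge]
    (2,1)@(5, 3): e=[33,8,11] → █
    (3,1)@(7, 3): e=[27,16,9] → █
    (4,1)@(9, 3): e=[21,24,7] → █
    (5,1)@(11, 3): e=[15,32,5] → █
    (6,1)@(13, 3): e=[9,40,3] → █
    (7,1)@(15, 3): e=[3,48,1] → █
    (1,2)@(3, 5): e=[31,-24,45] → ·
    (2,2)@(5, 5): e=[25,-16,43] → ·
    (3,2)@(7, 5): e=[19,-8,41] → ·
    (4,2)@(9, 5): e=[13,0,39] → █  [on edge]
    (7,2)@(15, 5): e=[-5,24,33] → ·
    (7,3)@(15, 7): e=[-13,0,65] → ·  [on edge]
  covered (10 px):
    · · · · · · · ·
    · █ █ █ █ █ █ █
    · · · · █ █ █ ·
    · · · · · · · ·
    · · · · · · · ·
    · · · · · · · ·
    · · · · · · · ·
T2:
  2·area = 16  (B↔C swapped to make it positive)
  edge (14, 12)→(10, 8): d=(-4,-4) inclusive
  edge (10, 8)→(8, 2): d=(-2,-6) inclusive
  edge (8, 2)→(14, 12): d=(6,10) inclusive
    (1,0)@(3, 1): e=[0,-28,44] → ·  [on edge]
    (2,1)@(5, 3): e=[0,-20,36] → ·  [on edge]
    (3,2)@(7, 5): e=[0,-12,28] → ·  [on edge]
    (4,2)@(9, 5): e=[8,0,8] → █  [on edge]
    (5,2)@(11, 5): e=[16,12,-12] → ·
    (4,3)@(9, 7): e=[0,-4,20] → ·  [on edge]
    (5,3)@(11, 7): e=[8,8,0] → █  [on edge]
    (6,3)@(13, 7): e=[16,20,-20] → ·
    (5,4)@(11, 9): e=[0,4,12] → █  [on edge]
    (6,4)@(13, 9): e=[8,16,-8] → ·
    (5,5)@(11, 11): e=[-8,0,24] → ·  [on edge]
    (6,5)@(13, 11): e=[0,12,4] → █  [on edge]
    (7,6)@(15, 13): e=[0,20,-4] → ·  [on edge]
  covered (4 px):
    · · · · · · · ·
    · · · · · · · ·
    · · · · █ · · ·
    · · · · · █ · ·
    · · · · · █ · ·
    · · · · · · █ ·
    · · · · · · · ·

Z-buffer (winner per pixel, '.' = empty):
  . . 0 0 . . . .
  0 1 1 1 1 1 1 1
  . . . 0 1 1 1 .
  . . . . . 2 0 .
  . . . . . 2 . .
  . . . . . . 2 .
  . . . . . . . .

Answer: 1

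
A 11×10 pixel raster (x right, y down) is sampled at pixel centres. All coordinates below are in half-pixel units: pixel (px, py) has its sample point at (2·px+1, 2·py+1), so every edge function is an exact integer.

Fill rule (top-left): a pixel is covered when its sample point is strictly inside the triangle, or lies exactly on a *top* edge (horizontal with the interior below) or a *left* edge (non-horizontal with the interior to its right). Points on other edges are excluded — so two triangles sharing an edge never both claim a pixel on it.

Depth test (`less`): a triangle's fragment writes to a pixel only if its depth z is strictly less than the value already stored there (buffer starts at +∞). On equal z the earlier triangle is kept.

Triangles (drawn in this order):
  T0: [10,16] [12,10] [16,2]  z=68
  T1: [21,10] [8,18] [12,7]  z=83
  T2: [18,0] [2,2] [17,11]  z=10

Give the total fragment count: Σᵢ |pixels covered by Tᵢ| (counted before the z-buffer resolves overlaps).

T0:
  2·area = 8
  edge (10, 16)→(12, 10): d=(2,-6) top-left  bias=+0
  edge (12, 10)→(16, 2): d=(4,-8) top-left  bias=+0
  edge (16, 2)→(10, 16): d=(-6,14) right/bottom  bias=-1
    (7,0)@(15, 1): e=[0,-12,20] → ·  [on edge]
    (6,3)@(13, 7): e=[0,-4,12] → ·  [on edge]
    (6,4)@(13, 9): e=[4,4,0] → ·  [on edge]
    (5,6)@(11, 13): e=[0,4,4] → █  [on edge]
    (6,6)@(13, 13): e=[12,20,-24] → ·
    (5,7)@(11, 15): e=[4,12,-8] → ·
    (4,9)@(9, 19): e=[0,12,-4] → ·  [on edge]
  covered (1 px):
    · · · · · · · · · · ·
    · · · · · · · · · · ·
    · · · · · · · · · · ·
    · · · · · · · · · · ·
    · · · · · · · · · · ·
    · · · · · · · · · · ·
    · · · · · █ · · · · ·
    · · · · · · · · · · ·
    · · · · · · · · · · ·
    · · · · · · · · · · ·
T1:
  2·area = 111
  edge (21, 10)→(8, 18): d=(-13,8) right/bottom  bias=-1
  edge (8, 18)→(12, 7): d=(4,-11) top-left  bias=+0
  edge (12, 7)→(21, 10): d=(9,3) right/bottom  bias=-1
    (6,4)@(13, 9): e=[77,19,15] → █
    (7,4)@(15, 9): e=[61,41,9] → █
    (8,4)@(17, 9): e=[45,63,3] → █
    (9,4)@(19, 9): e=[29,85,-3] → ·
    (5,5)@(11, 11): e=[67,5,39] → █
    (9,5)@(19, 11): e=[3,93,15] → █
    (10,5)@(21, 11): e=[-13,115,9] → ·
    (5,6)@(11, 13): e=[41,13,57] → █
    (8,6)@(17, 13): e=[-7,79,39] → ·
    (9,6)@(19, 13): e=[-23,101,33] → ·
    (5,7)@(11, 15): e=[15,21,75] → █
    (6,7)@(13, 15): e=[-1,43,69] → ·
  covered (13 px):
    · · · · · · · · · · ·
    · · · · · · · · · · ·
    · · · · · · · · · · ·
    · · · · · · · · · · ·
    · · · · · · █ █ █ · ·
    · · · · · █ █ █ █ █ ·
    · · · · · █ █ █ · · ·
    · · · · · █ · · · · ·
    · · · · █ · · · · · ·
    · · · · · · · · · · ·
T2:
  2·area = 174  (B↔C swapped to make it positive)
  edge (18, 0)→(17, 11): d=(-1,11) right/bottom  bias=-1
  edge (17, 11)→(2, 2): d=(-15,-9) top-left  bias=+0
  edge (2, 2)→(18, 0): d=(16,-2) top-left  bias=+0
    (5,0)@(11, 1): e=[76,96,2] → █
    (6,0)@(13, 1): e=[54,114,6] → █
    (7,0)@(15, 1): e=[32,132,10] → █
    (8,0)@(17, 1): e=[10,150,14] → █
    (9,0)@(19, 1): e=[-12,168,18] → ·
    (2,1)@(5, 3): e=[140,12,22] → █
    (3,1)@(7, 3): e=[118,30,26] → █
    (4,1)@(9, 3): e=[96,48,30] → █
    (9,1)@(19, 3): e=[-14,138,50] → ·
    (2,2)@(5, 5): e=[138,-18,54] → ·
    (3,2)@(7, 5): e=[116,0,58] → █  [on edge]
    (9,2)@(19, 5): e=[-16,108,82] → ·
    (8,5)@(17, 11): e=[0,0,174] → ·  [on edge]
  covered (23 px):
    · · · · · █ █ █ █ · ·
    · · █ █ █ █ █ █ █ · ·
    · · · █ █ █ █ █ █ · ·
    · · · · · █ █ █ █ · ·
    · · · · · · · █ █ · ·
    · · · · · · · · · · ·
    · · · · · · · · · · ·
    · · · · · · · · · · ·
    · · · · · · · · · · ·
    · · · · · · · · · · ·

Final: 37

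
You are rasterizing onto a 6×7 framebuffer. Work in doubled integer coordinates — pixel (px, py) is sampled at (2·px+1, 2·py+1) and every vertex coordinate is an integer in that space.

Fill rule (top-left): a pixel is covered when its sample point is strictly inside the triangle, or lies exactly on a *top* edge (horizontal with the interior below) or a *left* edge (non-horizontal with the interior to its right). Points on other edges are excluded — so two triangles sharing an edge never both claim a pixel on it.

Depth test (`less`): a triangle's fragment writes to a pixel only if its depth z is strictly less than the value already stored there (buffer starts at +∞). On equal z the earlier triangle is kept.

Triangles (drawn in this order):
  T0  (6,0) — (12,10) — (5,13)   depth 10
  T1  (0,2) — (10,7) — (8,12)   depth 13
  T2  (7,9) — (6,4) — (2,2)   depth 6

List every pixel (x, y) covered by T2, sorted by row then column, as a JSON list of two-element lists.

T0:
  2·area = 88
  edge (6, 0)→(12, 10): d=(6,10) right/bottom  bias=-1
  edge (12, 10)→(5, 13): d=(-7,3) right/bottom  bias=-1
  edge (5, 13)→(6, 0): d=(1,-13) top-left  bias=+0
    (3,1)@(7, 3): e=[8,64,16] → █
    (4,1)@(9, 3): e=[-12,58,42] → ·
    (3,2)@(7, 5): e=[20,50,18] → █
    (4,2)@(9, 5): e=[0,44,44] → ·  [on edge]
    (3,3)@(7, 7): e=[32,36,20] → █
    (4,3)@(9, 7): e=[12,30,46] → █
    (5,3)@(11, 7): e=[-8,24,72] → ·
    (3,4)@(7, 9): e=[44,22,22] → █
    (5,4)@(11, 9): e=[4,10,74] → █
    (3,5)@(7, 11): e=[56,8,24] → █
    (5,5)@(11, 11): e=[16,-4,76] → ·
    (2,6)@(5, 13): e=[88,0,0] → ·  [on edge]
  covered (9 px):
    · · · · · ·
    · · · █ · ·
    · · · █ · ·
    · · · █ █ ·
    · · · █ █ █
    · · · █ █ ·
    · · · · · ·
T1:
  2·area = 60
  edge (0, 2)→(10, 7): d=(10,5) right/bottom  bias=-1
  edge (10, 7)→(8, 12): d=(-2,5) right/bottom  bias=-1
  edge (8, 12)→(0, 2): d=(-8,-10) top-left  bias=+0
    (0,1)@(1, 3): e=[5,53,2] → █
    (1,1)@(3, 3): e=[-5,43,22] → ·
    (0,2)@(1, 5): e=[25,49,-14] → ·
    (1,2)@(3, 5): e=[15,39,6] → █
    (2,2)@(5, 5): e=[5,29,26] → █
    (3,2)@(7, 5): e=[-5,19,46] → ·
    (1,3)@(3, 7): e=[35,35,-10] → ·
    (2,3)@(5, 7): e=[25,25,10] → █
    (3,3)@(7, 7): e=[15,15,30] → █
    (4,3)@(9, 7): e=[5,5,50] → █
    (5,3)@(11, 7): e=[-5,-5,70] → ·
    (2,4)@(5, 9): e=[45,21,-6] → ·
  covered (8 px):
    · · · · · ·
    █ · · · · ·
    · █ █ · · ·
    · · █ █ █ ·
    · · · █ █ ·
    · · · · · ·
    · · · · · ·
T2:
  2·area = 18  (B↔C swapped to make it positive)
  edge (7, 9)→(2, 2): d=(-5,-7) top-left  bias=+0
  edge (2, 2)→(6, 4): d=(4,2) right/bottom  bias=-1
  edge (6, 4)→(7, 9): d=(1,5) right/bottom  bias=-1
    (1,1)@(3, 3): e=[2,2,14] → █
    (2,1)@(5, 3): e=[16,-2,4] → ·
    (1,2)@(3, 5): e=[-8,10,16] → ·
    (2,2)@(5, 5): e=[6,6,6] → █
    (3,2)@(7, 5): e=[20,2,-4] → ·
    (2,3)@(5, 7): e=[-4,14,8] → ·
    (3,4)@(7, 9): e=[0,18,0] → ·  [on edge]
  covered (2 px):
    · · · · · ·
    · █ · · · ·
    · · █ · · ·
    · · · · · ·
    · · · · · ·
    · · · · · ·
    · · · · · ·

Answer: [[1,1],[2,2]]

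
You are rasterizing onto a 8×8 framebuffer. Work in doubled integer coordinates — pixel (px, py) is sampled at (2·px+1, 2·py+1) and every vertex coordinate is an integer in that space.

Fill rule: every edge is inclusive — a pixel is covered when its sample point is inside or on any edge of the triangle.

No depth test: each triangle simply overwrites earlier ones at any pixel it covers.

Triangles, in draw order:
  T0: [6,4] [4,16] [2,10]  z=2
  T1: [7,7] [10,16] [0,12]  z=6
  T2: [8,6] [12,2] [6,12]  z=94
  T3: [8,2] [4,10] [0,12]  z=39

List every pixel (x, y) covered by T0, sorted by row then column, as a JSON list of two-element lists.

T0:
  2·area = 36
  edge (6, 4)→(4, 16): d=(-2,12) inclusive
  edge (4, 16)→(2, 10): d=(-2,-6) inclusive
  edge (2, 10)→(6, 4): d=(4,-6) inclusive
    (0,3)@(1, 7): e=[54,0,-18] → ·  [on edge]
    (2,3)@(5, 7): e=[6,24,6] → █
    (3,3)@(7, 7): e=[-18,36,18] → ·
    (1,4)@(3, 9): e=[26,8,2] → █
    (3,4)@(7, 9): e=[-22,32,26] → ·
    (1,5)@(3, 11): e=[22,4,10] → █
    (2,5)@(5, 11): e=[-2,16,22] → ·
    (1,6)@(3, 13): e=[18,0,18] → █  [on edge]
    (2,6)@(5, 13): e=[-6,12,30] → ·
    (1,7)@(3, 15): e=[14,-4,26] → ·
  covered (5 px):
    · · · · · · · ·
    · · · · · · · ·
    · · · · · · · ·
    · · █ · · · · ·
    · █ █ · · · · ·
    · █ · · · · · ·
    · █ · · · · · ·
    · · · · · · · ·
T1:
  2·area = 78
  edge (7, 7)→(10, 16): d=(3,9) inclusive
  edge (10, 16)→(0, 12): d=(-10,-4) inclusive
  edge (0, 12)→(7, 7): d=(7,-5) inclusive
    (2,0)@(5, 1): e=[0,130,-52] → ·  [on edge]
    (3,3)@(7, 7): e=[0,78,0] → █  [on edge]
    (4,3)@(9, 7): e=[-18,86,10] → ·
    (2,4)@(5, 9): e=[24,50,4] → █
    (4,4)@(9, 9): e=[-12,66,24] → ·
    (1,5)@(3, 11): e=[48,22,8] → █
    (4,5)@(9, 11): e=[-6,46,38] → ·
    (1,6)@(3, 13): e=[54,2,22] → █
    (4,6)@(9, 13): e=[0,26,52] → █  [on edge]
    (5,6)@(11, 13): e=[-18,34,62] → ·
    (1,7)@(3, 15): e=[60,-18,36] → ·
    (2,7)@(5, 15): e=[42,-10,46] → ·
  covered (11 px):
    · · · · · · · ·
    · · · · · · · ·
    · · · · · · · ·
    · · · █ · · · ·
    · · █ █ · · · ·
    · █ █ █ · · · ·
    · █ █ █ █ · · ·
    · · · · █ · · ·
T2:
  2·area = 16
  edge (8, 6)→(12, 2): d=(4,-4) inclusive
  edge (12, 2)→(6, 12): d=(-6,10) inclusive
  edge (6, 12)→(8, 6): d=(2,-6) inclusive
    (6,0)@(13, 1): e=[0,-4,20] → ·  [on edge]
    (4,1)@(9, 3): e=[-8,24,0] → ·  [on edge]
    (5,1)@(11, 3): e=[0,4,12] → █  [on edge]
    (6,1)@(13, 3): e=[8,-16,24] → ·
    (4,2)@(9, 5): e=[0,12,4] → █  [on edge]
    (5,2)@(11, 5): e=[8,-8,16] → ·
    (3,3)@(7, 7): e=[0,20,-4] → ·  [on edge]
    (4,3)@(9, 7): e=[8,0,8] → █  [on edge]
    (5,3)@(11, 7): e=[16,-20,20] → ·
    (2,4)@(5, 9): e=[0,28,-12] → ·  [on edge]
    (3,4)@(7, 9): e=[8,8,0] → █  [on edge]
    (4,4)@(9, 9): e=[16,-12,12] → ·
    (1,5)@(3, 11): e=[0,36,-20] → ·  [on edge]
    (0,6)@(1, 13): e=[0,44,-28] → ·  [on edge]
    (2,7)@(5, 15): e=[24,-8,0] → ·  [on edge]
  covered (4 px):
    · · · · · · · ·
    · · · · · █ · ·
    · · · · █ · · ·
    · · · · █ · · ·
    · · · █ · · · ·
    · · · · · · · ·
    · · · · · · · ·
    · · · · · · · ·
T3:
  2·area = 24
  edge (8, 2)→(4, 10): d=(-4,8) inclusive
  edge (4, 10)→(0, 12): d=(-4,2) inclusive
  edge (0, 12)→(8, 2): d=(8,-10) inclusive
    (2,3)@(5, 7): e=[4,10,10] → █
    (3,3)@(7, 7): e=[-12,6,30] → ·
    (1,4)@(3, 9): e=[12,6,6] → █
    (2,4)@(5, 9): e=[-4,2,26] → ·
    (0,5)@(1, 11): e=[20,2,2] → █
    (1,5)@(3, 11): e=[4,-2,22] → ·
    (0,6)@(1, 13): e=[12,-6,18] → ·
  covered (3 px):
    · · · · · · · ·
    · · · · · · · ·
    · · · · · · · ·
    · · █ · · · · ·
    · █ · · · · · ·
    █ · · · · · · ·
    · · · · · · · ·
    · · · · · · · ·

Result: [[2,3],[1,4],[2,4],[1,5],[1,6]]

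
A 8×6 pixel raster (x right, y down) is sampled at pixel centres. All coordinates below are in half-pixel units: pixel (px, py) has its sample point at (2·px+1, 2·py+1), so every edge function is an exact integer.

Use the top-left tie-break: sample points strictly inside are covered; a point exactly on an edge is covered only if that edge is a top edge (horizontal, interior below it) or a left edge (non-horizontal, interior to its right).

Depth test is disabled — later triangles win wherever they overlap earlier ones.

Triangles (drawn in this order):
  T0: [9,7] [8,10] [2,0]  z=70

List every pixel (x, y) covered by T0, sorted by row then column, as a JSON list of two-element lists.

T0:
  2·area = 28
  edge (9, 7)→(8, 10): d=(-1,3) right/bottom  bias=-1
  edge (8, 10)→(2, 0): d=(-6,-10) top-left  bias=+0
  edge (2, 0)→(9, 7): d=(7,7) right/bottom  bias=-1
    (1,0)@(3, 1): e=[24,4,0] → .  [on edge]
    (5,0)@(11, 1): e=[0,84,-56] → .  [on edge]
    (2,1)@(5, 3): e=[16,12,0] → .  [on edge]
    (2,2)@(5, 5): e=[14,0,14] → X  [on edge]
    (3,2)@(7, 5): e=[8,20,0] → .  [on edge]
    (2,3)@(5, 7): e=[12,-12,28] → .
    (3,3)@(7, 7): e=[6,8,14] → X
    (4,3)@(9, 7): e=[0,28,0] → .  [on edge]
    (3,4)@(7, 9): e=[4,-4,28] → .
    (5,4)@(11, 9): e=[-8,36,0] → .  [on edge]
    (6,5)@(13, 11): e=[-16,44,0] → .  [on edge]
  covered (2 px):
    . . . . . . . .
    . . . . . . . .
    . . X . . . . .
    . . . X . . . .
    . . . . . . . .
    . . . . . . . .

Result: [[2,2],[3,3]]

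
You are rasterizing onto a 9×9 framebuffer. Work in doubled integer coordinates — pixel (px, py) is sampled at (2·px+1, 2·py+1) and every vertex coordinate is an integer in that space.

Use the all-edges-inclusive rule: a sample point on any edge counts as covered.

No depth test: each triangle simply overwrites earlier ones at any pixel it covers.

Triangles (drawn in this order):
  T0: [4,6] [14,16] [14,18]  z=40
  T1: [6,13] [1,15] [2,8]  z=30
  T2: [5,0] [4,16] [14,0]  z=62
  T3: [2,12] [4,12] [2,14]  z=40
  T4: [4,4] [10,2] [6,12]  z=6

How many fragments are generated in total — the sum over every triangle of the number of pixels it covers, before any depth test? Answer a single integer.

T0:
  2·area = 20
  edge (4, 6)→(14, 16): d=(10,10) inclusive
  edge (14, 16)→(14, 18): d=(0,2) inclusive
  edge (14, 18)→(4, 6): d=(-10,-12) inclusive
    (0,1)@(1, 3): e=[0,26,-6] → ·  [on edge]
    (1,2)@(3, 5): e=[0,22,-2] → ·  [on edge]
    (2,3)@(5, 7): e=[0,18,2] → #  [on edge]
    (3,3)@(7, 7): e=[-20,14,26] → ·
    (2,4)@(5, 9): e=[20,18,-18] → ·
    (3,4)@(7, 9): e=[0,14,6] → #  [on edge]
    (4,4)@(9, 9): e=[-20,10,30] → ·
    (3,5)@(7, 11): e=[20,14,-14] → ·
    (4,5)@(9, 11): e=[0,10,10] → #  [on edge]
    (5,5)@(11, 11): e=[-20,6,34] → ·
    (4,6)@(9, 13): e=[20,10,-10] → ·
    (5,6)@(11, 13): e=[0,6,14] → #  [on edge]
    (6,7)@(13, 15): e=[0,2,18] → #  [on edge]
    (7,8)@(15, 17): e=[0,-2,22] → ·  [on edge]
  covered (5 px):
    · · · · · · · · ·
    · · · · · · · · ·
    · · · · · · · · ·
    · · # · · · · · ·
    · · · # · · · · ·
    · · · · # · · · ·
    · · · · · # · · ·
    · · · · · · # · ·
    · · · · · · · · ·
T1:
  2·area = 33
  edge (6, 13)→(1, 15): d=(-5,2) inclusive
  edge (1, 15)→(2, 8): d=(1,-7) inclusive
  edge (2, 8)→(6, 13): d=(4,5) inclusive
    (1,0)@(3, 1): e=[66,0,-33] → ·  [on edge]
    (1,5)@(3, 11): e=[16,10,7] → #
    (2,5)@(5, 11): e=[12,24,-3] → ·
    (5,5)@(11, 11): e=[0,66,-33] → ·  [on edge]
    (1,6)@(3, 13): e=[6,12,15] → #
    (2,6)@(5, 13): e=[2,26,5] → #
    (3,6)@(7, 13): e=[-2,40,-5] → ·
    (0,7)@(1, 15): e=[0,0,33] → #  [on edge]
    (1,7)@(3, 15): e=[-4,14,23] → ·
    (2,7)@(5, 15): e=[-8,28,13] → ·
    (0,8)@(1, 17): e=[-10,2,41] → ·
  covered (4 px):
    · · · · · · · · ·
    · · · · · · · · ·
    · · · · · · · · ·
    · · · · · · · · ·
    · · · · · · · · ·
    · # · · · · · · ·
    · # # · · · · · ·
    # · · · · · · · ·
    · · · · · · · · ·
T2:
  2·area = 144  (B↔C swapped to make it positive)
  edge (5, 0)→(14, 0): d=(9,0) inclusive
  edge (14, 0)→(4, 16): d=(-10,16) inclusive
  edge (4, 16)→(5, 0): d=(1,-16) inclusive
    (2,0)@(5, 1): e=[9,134,1] → #
    (3,0)@(7, 1): e=[9,102,33] → #
    (4,0)@(9, 1): e=[9,70,65] → #
    (5,0)@(11, 1): e=[9,38,97] → #
    (6,0)@(13, 1): e=[9,6,129] → #
    (7,0)@(15, 1): e=[9,-26,161] → ·
    (2,1)@(5, 3): e=[27,114,3] → #
    (6,1)@(13, 3): e=[27,-14,131] → ·
    (2,2)@(5, 5): e=[45,94,5] → #
    (5,2)@(11, 5): e=[45,-2,101] → ·
    (2,3)@(5, 7): e=[63,74,7] → #
    (5,3)@(11, 7): e=[63,-22,103] → ·
  covered (20 px):
    · · # # # # # · ·
    · · # # # # · · ·
    · · # # # · · · ·
    · · # # # · · · ·
    · · # # · · · · ·
    · · # # · · · · ·
    · · # · · · · · ·
    · · · · · · · · ·
    · · · · · · · · ·
T3:
  2·area = 4
  edge (2, 12)→(4, 12): d=(2,0) inclusive
  edge (4, 12)→(2, 14): d=(-2,2) inclusive
  edge (2, 14)→(2, 12): d=(0,-2) inclusive
    (7,0)@(15, 1): e=[-22,0,26] → ·  [on edge]
    (6,1)@(13, 3): e=[-18,0,22] → ·  [on edge]
    (5,2)@(11, 5): e=[-14,0,18] → ·  [on edge]
    (4,3)@(9, 7): e=[-10,0,14] → ·  [on edge]
    (3,4)@(7, 9): e=[-6,0,10] → ·  [on edge]
    (2,5)@(5, 11): e=[-2,0,6] → ·  [on edge]
    (1,6)@(3, 13): e=[2,0,2] → #  [on edge]
    (2,6)@(5, 13): e=[2,-4,6] → ·
    (0,7)@(1, 15): e=[6,0,-2] → ·  [on edge]
    (1,7)@(3, 15): e=[6,-4,2] → ·
  covered (1 px):
    · · · · · · · · ·
    · · · · · · · · ·
    · · · · · · · · ·
    · · · · · · · · ·
    · · · · · · · · ·
    · · · · · · · · ·
    · # · · · · · · ·
    · · · · · · · · ·
    · · · · · · · · ·
T4:
  2·area = 52
  edge (4, 4)→(10, 2): d=(6,-2) inclusive
  edge (10, 2)→(6, 12): d=(-4,10) inclusive
  edge (6, 12)→(4, 4): d=(-2,-8) inclusive
    (6,0)@(13, 1): e=[0,-26,78] → ·  [on edge]
    (3,1)@(7, 3): e=[0,26,26] → #  [on edge]
    (4,1)@(9, 3): e=[4,6,42] → #
    (5,1)@(11, 3): e=[8,-14,58] → ·
    (0,2)@(1, 5): e=[0,78,-26] → ·  [on edge]
    (2,2)@(5, 5): e=[8,38,6] → #
    (4,2)@(9, 5): e=[16,-2,38] → ·
    (2,3)@(5, 7): e=[20,30,2] → #
    (4,3)@(9, 7): e=[28,-10,34] → ·
    (2,4)@(5, 9): e=[32,22,-2] → ·
    (3,4)@(7, 9): e=[36,2,14] → #
    (4,4)@(9, 9): e=[40,-18,30] → ·
  covered (7 px):
    · · · · · · · · ·
    · · · # # · · · ·
    · · # # · · · · ·
    · · # # · · · · ·
    · · · # · · · · ·
    · · · · · · · · ·
    · · · · · · · · ·
    · · · · · · · · ·
    · · · · · · · · ·

Answer: 37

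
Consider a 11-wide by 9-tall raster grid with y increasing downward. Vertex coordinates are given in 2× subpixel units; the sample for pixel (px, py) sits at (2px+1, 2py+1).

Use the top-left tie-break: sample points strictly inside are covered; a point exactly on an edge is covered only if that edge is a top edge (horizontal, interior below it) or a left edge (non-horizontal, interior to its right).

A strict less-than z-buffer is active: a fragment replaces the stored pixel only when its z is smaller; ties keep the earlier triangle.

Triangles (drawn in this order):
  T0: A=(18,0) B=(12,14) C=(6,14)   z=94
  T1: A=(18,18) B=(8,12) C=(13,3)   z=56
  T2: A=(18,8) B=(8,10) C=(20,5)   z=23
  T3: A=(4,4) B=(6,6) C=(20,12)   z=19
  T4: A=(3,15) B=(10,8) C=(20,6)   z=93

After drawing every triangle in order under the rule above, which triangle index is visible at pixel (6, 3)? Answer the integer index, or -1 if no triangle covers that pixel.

T0:
  2·area = 84
  edge (18, 0)→(12, 14): d=(-6,14) right/bottom  bias=-1
  edge (12, 14)→(6, 14): d=(-6,0) right/bottom  bias=-1
  edge (6, 14)→(18, 0): d=(12,-14) top-left  bias=+0
    (7,2)@(15, 5): e=[12,54,18] → #
    (8,2)@(17, 5): e=[-16,54,46] → ·
    (6,3)@(13, 7): e=[28,42,14] → #
    (7,3)@(15, 7): e=[0,42,42] → ·  [on edge]
    (5,4)@(11, 9): e=[44,30,10] → #
    (7,4)@(15, 9): e=[-12,30,66] → ·
    (4,5)@(9, 11): e=[60,18,6] → #
    (7,5)@(15, 11): e=[-24,18,90] → ·
    (3,6)@(7, 13): e=[76,6,2] → #
    (6,6)@(13, 13): e=[-8,6,86] → ·
    (3,7)@(7, 15): e=[64,-6,26] → ·
    (4,7)@(9, 15): e=[36,-6,54] → ·
  covered (10 px):
    · · · · · · · · · · ·
    · · · · · · · · · · ·
    · · · · · · · # · · ·
    · · · · · · # · · · ·
    · · · · · # # · · · ·
    · · · · # # # · · · ·
    · · · # # # · · · · ·
    · · · · · · · · · · ·
    · · · · · · · · · · ·
T1:
  2·area = 120
  edge (18, 18)→(8, 12): d=(-10,-6) top-left  bias=+0
  edge (8, 12)→(13, 3): d=(5,-9) top-left  bias=+0
  edge (13, 3)→(18, 18): d=(5,15) right/bottom  bias=-1
    (6,1)@(13, 3): e=[120,0,0] → ·  [on edge]
    (6,2)@(13, 5): e=[100,10,10] → #
    (7,2)@(15, 5): e=[112,28,-20] → ·
    (5,3)@(11, 7): e=[68,2,50] → #
    (7,3)@(15, 7): e=[92,38,-10] → ·
    (1,4)@(3, 9): e=[0,-60,180] → ·  [on edge]
    (5,4)@(11, 9): e=[48,12,60] → #
    (7,4)@(15, 9): e=[72,48,0] → ·  [on edge]
    (4,5)@(9, 11): e=[16,4,100] → #
    (7,5)@(15, 11): e=[52,58,10] → #
    (8,5)@(17, 11): e=[64,76,-20] → ·
    (4,6)@(9, 13): e=[-4,14,110] → ·
    (6,7)@(13, 15): e=[0,60,60] → #  [on edge]
    (8,7)@(17, 15): e=[24,96,0] → ·  [on edge]
  covered (15 px):
    · · · · · · · · · · ·
    · · · · · · · · · · ·
    · · · · · · # · · · ·
    · · · · · # # · · · ·
    · · · · · # # · · · ·
    · · · · # # # # · · ·
    · · · · · # # # · · ·
    · · · · · · # # · · ·
    · · · · · · · · # · ·
T2:
  2·area = 26
  edge (18, 8)→(8, 10): d=(-10,2) right/bottom  bias=-1
  edge (8, 10)→(20, 5): d=(12,-5) top-left  bias=+0
  edge (20, 5)→(18, 8): d=(-2,3) right/bottom  bias=-1
    (8,3)@(17, 7): e=[12,9,5] → #
    (9,3)@(19, 7): e=[8,19,-1] → ·
    (5,4)@(11, 9): e=[4,3,19] → #
    (6,4)@(13, 9): e=[0,13,13] → ·  [on edge]
    (8,4)@(17, 9): e=[-8,33,1] → ·
    (1,5)@(3, 11): e=[0,-13,39] → ·  [on edge]
    (5,5)@(11, 11): e=[-16,27,15] → ·
  covered (2 px):
    · · · · · · · · · · ·
    · · · · · · · · · · ·
    · · · · · · · · · · ·
    · · · · · · · · # · ·
    · · · · · # · · · · ·
    · · · · · · · · · · ·
    · · · · · · · · · · ·
    · · · · · · · · · · ·
    · · · · · · · · · · ·
T3:
  2·area = 16  (B↔C swapped to make it positive)
  edge (4, 4)→(20, 12): d=(16,8) right/bottom  bias=-1
  edge (20, 12)→(6, 6): d=(-14,-6) top-left  bias=+0
  edge (6, 6)→(4, 4): d=(-2,-2) top-left  bias=+0
    (0,0)@(1, 1): e=[-24,40,0] → ·  [on edge]
    (1,1)@(3, 3): e=[-8,24,0] → ·  [on edge]
    (2,2)@(5, 5): e=[8,8,0] → #  [on edge]
    (3,2)@(7, 5): e=[-8,20,4] → ·
    (2,3)@(5, 7): e=[40,-20,-4] → ·
    (3,3)@(7, 7): e=[24,-8,0] → ·  [on edge]
    (4,3)@(9, 7): e=[8,4,4] → #
    (5,3)@(11, 7): e=[-8,16,8] → ·
    (4,4)@(9, 9): e=[40,-24,0] → ·  [on edge]
    (6,4)@(13, 9): e=[8,0,8] → #  [on edge]
    (7,4)@(15, 9): e=[-8,12,12] → ·
    (5,5)@(11, 11): e=[56,-40,0] → ·  [on edge]
    (6,6)@(13, 13): e=[72,-56,0] → ·  [on edge]
    (7,7)@(15, 15): e=[88,-72,0] → ·  [on edge]
    (8,8)@(17, 17): e=[104,-88,0] → ·  [on edge]
  covered (3 px):
    · · · · · · · · · · ·
    · · · · · · · · · · ·
    · · # · · · · · · · ·
    · · · · # · · · · · ·
    · · · · · · # · · · ·
    · · · · · · · · · · ·
    · · · · · · · · · · ·
    · · · · · · · · · · ·
    · · · · · · · · · · ·
T4:
  2·area = 56
  edge (3, 15)→(10, 8): d=(7,-7) top-left  bias=+0
  edge (10, 8)→(20, 6): d=(10,-2) top-left  bias=+0
  edge (20, 6)→(3, 15): d=(-17,9) right/bottom  bias=-1
    (8,0)@(17, 1): e=[0,-56,112] → ·  [on edge]
    (7,1)@(15, 3): e=[0,-40,96] → ·  [on edge]
    (6,2)@(13, 5): e=[0,-24,80] → ·  [on edge]
    (5,3)@(11, 7): e=[0,-8,64] → ·  [on edge]
    (7,3)@(15, 7): e=[28,0,28] → #  [on edge]
    (8,3)@(17, 7): e=[42,4,10] → #
    (9,3)@(19, 7): e=[56,8,-8] → ·
    (2,4)@(5, 9): e=[-28,0,84] → ·  [on edge]
    (4,4)@(9, 9): e=[0,8,48] → #  [on edge]
    (5,4)@(11, 9): e=[14,12,30] → #
    (6,4)@(13, 9): e=[28,16,12] → #
    (7,4)@(15, 9): e=[42,20,-6] → ·
    (3,5)@(7, 11): e=[0,24,32] → #  [on edge]
    (2,6)@(5, 13): e=[0,40,16] → #  [on edge]
    (1,7)@(3, 15): e=[0,56,0] → ·  [on edge]
    (0,8)@(1, 17): e=[0,72,-16] → ·  [on edge]
  covered (8 px):
    · · · · · · · · · · ·
    · · · · · · · · · · ·
    · · · · · · · · · · ·
    · · · · · · · # # · ·
    · · · · # # # · · · ·
    · · · # # · · · · · ·
    · · # · · · · · · · ·
    · · · · · · · · · · ·
    · · · · · · · · · · ·

Z-buffer (winner per pixel, '.' = empty):
  . . . . . . . . . . .
  . . . . . . . . . . .
  . . 3 . . . 1 0 . . .
  . . . . 3 1 1 4 2 . .
  . . . . 4 2 3 . . . .
  . . . 4 1 1 1 1 . . .
  . . 4 0 0 1 1 1 . . .
  . . . . . . 1 1 . . .
  . . . . . . . . 1 . .

Answer: 1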